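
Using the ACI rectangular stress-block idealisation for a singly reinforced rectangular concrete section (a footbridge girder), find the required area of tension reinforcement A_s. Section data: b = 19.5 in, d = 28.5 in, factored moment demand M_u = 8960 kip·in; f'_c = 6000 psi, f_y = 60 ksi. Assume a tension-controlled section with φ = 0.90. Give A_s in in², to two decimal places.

M_n = M_u/φ = 8960/0.90 = 9955.56 kip·in.
From M_n = 0.85 f'_c a b (d − a/2):
a = d − √(d² − 2M_n/(0.85 f'_c b)) = 28.5 − √(28.5² − 2 × 9955.56/(0.85 × 6 × 19.5)) = 3.761 in.
A_s = 0.85 f'_c a b / f_y = 0.85 × 6 × 3.761 × 19.5 / 60 = 6.234 in².

A_s ≈ 6.23 in²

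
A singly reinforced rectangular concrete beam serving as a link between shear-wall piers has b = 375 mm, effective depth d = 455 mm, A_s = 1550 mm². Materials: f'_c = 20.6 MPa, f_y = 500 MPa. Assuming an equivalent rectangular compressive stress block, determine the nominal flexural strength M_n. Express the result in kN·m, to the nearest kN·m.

M_n ≈ 307 kN·m

T = A_s f_y = 1550 × 500 = 775000 N = 775 kN.
From C = T: a = T/(0.85 f'_c b) = 775000/(0.85 × 20.6 × 375) = 118.03 mm.
M_n = T(d − a/2) = 775 kN × (455 − 59.015) mm = 306.89 kN·m.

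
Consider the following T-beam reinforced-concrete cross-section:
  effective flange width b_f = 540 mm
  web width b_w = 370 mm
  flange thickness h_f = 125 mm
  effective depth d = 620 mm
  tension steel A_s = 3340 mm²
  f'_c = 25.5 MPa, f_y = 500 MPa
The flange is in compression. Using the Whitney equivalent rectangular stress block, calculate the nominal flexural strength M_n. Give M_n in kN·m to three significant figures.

M_n ≈ 915 kN·m

Tension: T = A_s f_y = 3340 × 500 = 1670000 N.
Try a within the flange: a = T/(0.85 f'_c b_f) = 1670000/(0.85 × 25.5 × 540) = 142.68 mm.
a = 142.68 > h_f = 125 mm: the block extends into the web. Split into flange-overhang and web parts.
C_f = 0.85 f'_c (b_f − b_w) h_f = 0.85 × 25.5 × (540 − 370) × 125 = 460594 N.
Remaining web compression depth: a_w = (T − C_f)/(0.85 f'_c b_w) = (1670000 − 460594)/(0.85 × 25.5 × 370) = 150.80 mm.
M_n = C_f(d − h_f/2) + (T − C_f)(d − a_w/2) = 460594 × (620 − 62.5) + 1209406 × (620 − 75.4) = 256.78 + 658.64 = 915.42 × 10⁶ N·mm.
M_n = 915.42 kN·m.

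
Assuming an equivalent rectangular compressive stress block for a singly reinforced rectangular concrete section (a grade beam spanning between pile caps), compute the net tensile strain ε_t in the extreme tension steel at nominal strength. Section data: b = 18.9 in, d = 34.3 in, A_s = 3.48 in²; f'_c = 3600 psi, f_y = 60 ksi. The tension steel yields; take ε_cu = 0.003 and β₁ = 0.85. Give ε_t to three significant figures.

a = A_s f_y/(0.85 f'_c b) = 3.610 in.
β₁ = 0.85, so c = a/β₁ = 3.610/0.85 = 4.247 in.
From the linear strain diagram with ε_cu = 0.003: ε_t = 0.003 (d − c)/c = 0.003 × (34.3 − 4.247)/4.247 = 0.0212.
Since ε_t ≥ 0.005, the section is tension-controlled.

ε_t ≈ 0.0212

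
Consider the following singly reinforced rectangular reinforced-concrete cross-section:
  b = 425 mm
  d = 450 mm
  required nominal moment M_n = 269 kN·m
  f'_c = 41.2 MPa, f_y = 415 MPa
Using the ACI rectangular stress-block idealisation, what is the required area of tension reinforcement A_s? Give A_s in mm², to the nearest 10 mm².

With M_n = 0.85 f'_c a b (d − a/2), solve the quadratic for a:
a = d − √(d² − 2M_n/(0.85 f'_c b)) = 450 − √(450² − 2 × 269×10⁶/(0.85 × 41.2 × 425)) = 42.14 mm.
A_s = 0.85 f'_c a b / f_y = 0.85 × 41.2 × 42.14 × 425 / 415 = 1511.3 mm².

A_s ≈ 1510 mm²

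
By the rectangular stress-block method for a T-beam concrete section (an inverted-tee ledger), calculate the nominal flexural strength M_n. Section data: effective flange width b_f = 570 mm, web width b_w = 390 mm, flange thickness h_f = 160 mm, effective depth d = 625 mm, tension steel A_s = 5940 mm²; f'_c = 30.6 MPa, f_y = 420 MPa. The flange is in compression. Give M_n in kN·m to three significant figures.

M_n ≈ 1350 kN·m

Tension: T = A_s f_y = 5940 × 420 = 2494800 N.
Try a within the flange: a = T/(0.85 f'_c b_f) = 2494800/(0.85 × 30.6 × 570) = 168.28 mm.
a = 168.28 > h_f = 160 mm: the block extends into the web. Split into flange-overhang and web parts.
C_f = 0.85 f'_c (b_f − b_w) h_f = 0.85 × 30.6 × (570 − 390) × 160 = 749088 N.
Remaining web compression depth: a_w = (T − C_f)/(0.85 f'_c b_w) = (2494800 − 749088)/(0.85 × 30.6 × 390) = 172.09 mm.
M_n = C_f(d − h_f/2) + (T − C_f)(d − a_w/2) = 749088 × (625 − 80) + 1745712 × (625 − 86.045) = 408.25 + 940.86 = 1349.11 × 10⁶ N·mm.
M_n = 1349.11 kN·m.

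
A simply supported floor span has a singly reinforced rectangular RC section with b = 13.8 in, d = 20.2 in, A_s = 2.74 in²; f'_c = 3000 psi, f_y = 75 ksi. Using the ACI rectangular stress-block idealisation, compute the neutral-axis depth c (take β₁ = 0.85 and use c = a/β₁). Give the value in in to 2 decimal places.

c ≈ 6.87 in

T = A_s f_y = 2.74 × 75 = 205.5 kips.
a = T/(0.85 f'_c b) = 205.5/(0.85 × 3 × 13.8) = 5.8397 in.
With β₁ = 0.85, c = a/β₁ = 5.8397/0.85 = 6.87 in.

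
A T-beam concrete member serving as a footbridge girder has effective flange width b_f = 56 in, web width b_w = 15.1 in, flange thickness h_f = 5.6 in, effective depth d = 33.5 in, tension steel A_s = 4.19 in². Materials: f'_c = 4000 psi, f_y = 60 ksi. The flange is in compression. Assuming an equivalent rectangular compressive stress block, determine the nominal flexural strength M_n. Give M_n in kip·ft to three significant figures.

M_n ≈ 688 kip·ft

Tension: T = A_s f_y = 4.19 × 60 = 251.4 kips.
Try a within the flange: a = T/(0.85 f'_c b_f) = 251.4/(0.85 × 4 × 56) = 1.320 in.
Since a = 1.320 ≤ h_f = 5.6 in, the stress block lies entirely in the flange; analyse as a rectangular beam of width b_f.
M_n = T(d − a/2) = 251.4 × (33.5 − 0.66) = 8256.0 kip·in.
M_n = 8256.0/12 = 688.00 kip·ft.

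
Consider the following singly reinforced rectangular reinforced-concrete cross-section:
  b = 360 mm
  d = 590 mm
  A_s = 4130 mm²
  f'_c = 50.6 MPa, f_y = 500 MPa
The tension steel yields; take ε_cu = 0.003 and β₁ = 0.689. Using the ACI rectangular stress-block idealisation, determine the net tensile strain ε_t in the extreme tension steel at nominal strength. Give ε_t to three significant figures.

ε_t ≈ 0.00614

a = A_s f_y/(0.85 f'_c b) = 133.37 mm.
β₁ = 0.689, so c = a/β₁ = 133.37/0.689 = 193.57 mm.
From the linear strain diagram with ε_cu = 0.003: ε_t = 0.003 (d − c)/c = 0.003 × (590 − 193.57)/193.57 = 0.00614.
Since ε_t ≥ 0.005, the section is tension-controlled.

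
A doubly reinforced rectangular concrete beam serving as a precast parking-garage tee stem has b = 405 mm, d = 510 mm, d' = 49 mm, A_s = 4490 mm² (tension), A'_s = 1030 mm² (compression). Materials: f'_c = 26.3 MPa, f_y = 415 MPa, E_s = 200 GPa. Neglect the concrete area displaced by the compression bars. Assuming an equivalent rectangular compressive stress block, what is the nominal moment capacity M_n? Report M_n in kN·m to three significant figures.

M_n ≈ 815 kN·m

Assume both tension and compression steel yield.
Net tension couple steel: A_s − A'_s = 3460 mm².
a = (A_s − A'_s) f_y / (0.85 f'_c b) = 1435900/(0.85 × 26.3 × 405) = 158.60 mm.
c = a/β₁ = 158.60/0.85 = 186.59 mm; ε'_s = 0.003(c − d')/c = 0.0022 ≥ f_y/E_s = 0.0021, so compression steel does yield.
M_n = (A_s − A'_s) f_y (d − a/2) + A'_s f_y (d − d') = [1435900 × (510 − 79.3) + 427450 × (510 − 49)] × 10⁻⁶ = 618.44 + 197.05 = 815.49 kN·m.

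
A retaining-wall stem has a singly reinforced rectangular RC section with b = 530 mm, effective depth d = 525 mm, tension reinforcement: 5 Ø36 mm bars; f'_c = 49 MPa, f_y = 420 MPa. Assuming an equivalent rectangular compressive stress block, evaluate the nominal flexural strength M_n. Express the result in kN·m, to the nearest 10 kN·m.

A_s = 5 × 1018 = 5090 mm².
T = A_s f_y = 5090 × 420 = 2137800 N = 2137.8 kN.
From C = T: a = T/(0.85 f'_c b) = 2137800/(0.85 × 49 × 530) = 96.84 mm.
M_n = T(d − a/2) = 2137.8 kN × (525 − 48.42) mm = 1018.83 kN·m.

M_n ≈ 1020 kN·m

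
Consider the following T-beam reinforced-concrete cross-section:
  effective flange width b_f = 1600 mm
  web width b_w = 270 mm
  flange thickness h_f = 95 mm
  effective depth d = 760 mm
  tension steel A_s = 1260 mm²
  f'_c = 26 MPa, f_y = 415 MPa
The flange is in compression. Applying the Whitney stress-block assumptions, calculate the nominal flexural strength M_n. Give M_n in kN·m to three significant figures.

Tension: T = A_s f_y = 1260 × 415 = 522900 N.
Try a within the flange: a = T/(0.85 f'_c b_f) = 522900/(0.85 × 26 × 1600) = 14.79 mm.
Since a = 14.79 ≤ h_f = 95 mm, the stress block lies entirely in the flange; analyse as a rectangular beam of width b_f.
M_n = T(d − a/2) = 522900 × (760 − 7.395) = 393.54 × 10⁶ N·mm.
M_n = 393.54 kN·m.

M_n ≈ 394 kN·m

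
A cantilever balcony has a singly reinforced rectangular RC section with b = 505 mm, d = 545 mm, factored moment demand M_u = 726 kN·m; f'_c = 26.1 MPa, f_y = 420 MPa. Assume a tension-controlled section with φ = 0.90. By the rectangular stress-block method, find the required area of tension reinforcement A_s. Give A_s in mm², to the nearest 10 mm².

A_s ≈ 4100 mm²

M_n = M_u/φ = 726/0.90 = 806.667 kN·m.
With M_n = 0.85 f'_c a b (d − a/2), solve the quadratic for a:
a = d − √(d² − 2M_n/(0.85 f'_c b)) = 545 − √(545² − 2 × 806.667×10⁶/(0.85 × 26.1 × 505)) = 153.82 mm.
A_s = 0.85 f'_c a b / f_y = 0.85 × 26.1 × 153.82 × 505 / 420 = 4103.1 mm².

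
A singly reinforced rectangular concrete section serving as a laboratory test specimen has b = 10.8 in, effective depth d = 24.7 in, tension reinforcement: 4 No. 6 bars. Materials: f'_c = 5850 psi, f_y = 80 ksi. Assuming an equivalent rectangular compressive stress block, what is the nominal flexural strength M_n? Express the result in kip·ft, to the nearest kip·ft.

A_s = 4 × 0.44 = 1.76 in².
T = A_s f_y = 1.76 × 80 = 140.8 kips.
a = T/(0.85 f'_c b) = 140.8/(0.85 × 5.85 × 10.8) = 2.622 in.
M_n = T(d − a/2) = 140.8 × (24.7 − 1.311) = 3293.2 kip·in = 3293.2/12 = 274.43 kip·ft.

M_n ≈ 274 kip·ft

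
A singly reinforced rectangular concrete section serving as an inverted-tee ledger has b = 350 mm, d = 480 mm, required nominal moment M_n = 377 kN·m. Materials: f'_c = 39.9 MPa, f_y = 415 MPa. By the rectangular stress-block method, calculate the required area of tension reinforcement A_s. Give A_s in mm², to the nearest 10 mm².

A_s ≈ 2040 mm²

With M_n = 0.85 f'_c a b (d − a/2), solve the quadratic for a:
a = d − √(d² − 2M_n/(0.85 f'_c b)) = 480 − √(480² − 2 × 377×10⁶/(0.85 × 39.9 × 350)) = 71.49 mm.
A_s = 0.85 f'_c a b / f_y = 0.85 × 39.9 × 71.49 × 350 / 415 = 2044.8 mm².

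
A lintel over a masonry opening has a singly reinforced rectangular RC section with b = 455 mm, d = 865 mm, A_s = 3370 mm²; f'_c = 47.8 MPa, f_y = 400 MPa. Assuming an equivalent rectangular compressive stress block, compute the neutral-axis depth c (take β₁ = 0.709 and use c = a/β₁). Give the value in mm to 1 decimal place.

c ≈ 102.8 mm

T = A_s f_y = 3370 × 400 = 1348000 N = 1348 kN.
Setting C = 0.85 f'_c a b equal to T: a = 1348000/(0.85 × 47.8 × 455) = 72.917 mm.
With β₁ = 0.709, c = a/β₁ = 72.917/0.709 = 102.8 mm.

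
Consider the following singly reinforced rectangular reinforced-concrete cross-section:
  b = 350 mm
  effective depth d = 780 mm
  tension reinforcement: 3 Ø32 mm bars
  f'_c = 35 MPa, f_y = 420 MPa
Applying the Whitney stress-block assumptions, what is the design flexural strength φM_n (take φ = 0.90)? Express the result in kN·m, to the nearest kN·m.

A_s = 3 × 804 = 2412 mm².
T = A_s f_y = 2412 × 420 = 1013040 N = 1013.04 kN.
From C = T: a = T/(0.85 f'_c b) = 1013040/(0.85 × 35 × 350) = 97.29 mm.
M_n = T(d − a/2) = 1013.04 kN × (780 − 48.645) mm = 740.89 kN·m.
φM_n = 0.90 × 740.89 = 666.80 kN·m.

φM_n ≈ 667 kN·m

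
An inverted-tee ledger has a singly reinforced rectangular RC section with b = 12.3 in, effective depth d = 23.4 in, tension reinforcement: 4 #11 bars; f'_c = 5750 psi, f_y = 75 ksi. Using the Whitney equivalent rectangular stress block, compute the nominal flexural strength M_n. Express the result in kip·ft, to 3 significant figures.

M_n ≈ 761 kip·ft

A_s = 4 × 1.56 = 6.24 in².
T = A_s f_y = 6.24 × 75 = 468 kips.
a = T/(0.85 f'_c b) = 468/(0.85 × 5.75 × 12.3) = 7.785 in.
M_n = T(d − a/2) = 468 × (23.4 − 3.8925) = 9129.5 kip·in = 9129.5/12 = 760.79 kip·ft.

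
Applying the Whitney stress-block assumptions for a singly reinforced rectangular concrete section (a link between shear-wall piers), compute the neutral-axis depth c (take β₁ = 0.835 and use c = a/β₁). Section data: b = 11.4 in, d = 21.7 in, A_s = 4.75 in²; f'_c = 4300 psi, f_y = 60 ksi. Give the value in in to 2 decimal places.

c ≈ 8.19 in

T = A_s f_y = 4.75 × 60 = 285 kips.
a = T/(0.85 f'_c b) = 285/(0.85 × 4.3 × 11.4) = 6.8399 in.
With β₁ = 0.835, c = a/β₁ = 6.8399/0.835 = 8.19 in.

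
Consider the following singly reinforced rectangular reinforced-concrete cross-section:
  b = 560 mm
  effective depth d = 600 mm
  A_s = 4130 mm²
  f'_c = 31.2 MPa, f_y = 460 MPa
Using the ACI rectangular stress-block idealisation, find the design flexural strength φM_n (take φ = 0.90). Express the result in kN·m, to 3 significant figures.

φM_n ≈ 917 kN·m

T = A_s f_y = 4130 × 460 = 1899800 N = 1899.8 kN.
From C = T: a = T/(0.85 f'_c b) = 1899800/(0.85 × 31.2 × 560) = 127.92 mm.
M_n = T(d − a/2) = 1899.8 kN × (600 − 63.96) mm = 1018.37 kN·m.
φM_n = 0.90 × 1018.37 = 916.53 kN·m.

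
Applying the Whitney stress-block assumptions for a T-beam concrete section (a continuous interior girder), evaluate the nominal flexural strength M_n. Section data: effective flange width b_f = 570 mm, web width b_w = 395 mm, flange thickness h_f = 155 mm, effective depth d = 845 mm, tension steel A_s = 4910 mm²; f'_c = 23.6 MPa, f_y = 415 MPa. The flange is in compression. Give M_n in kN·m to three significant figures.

M_n ≈ 1540 kN·m

Tension: T = A_s f_y = 4910 × 415 = 2037650 N.
Try a within the flange: a = T/(0.85 f'_c b_f) = 2037650/(0.85 × 23.6 × 570) = 178.21 mm.
a = 178.21 > h_f = 155 mm: the block extends into the web. Split into flange-overhang and web parts.
C_f = 0.85 f'_c (b_f − b_w) h_f = 0.85 × 23.6 × (570 − 395) × 155 = 544128 N.
Remaining web compression depth: a_w = (T − C_f)/(0.85 f'_c b_w) = (2037650 − 544128)/(0.85 × 23.6 × 395) = 188.49 mm.
M_n = C_f(d − h_f/2) + (T − C_f)(d − a_w/2) = 544128 × (845 − 77.5) + 1493522 × (845 − 94.245) = 417.62 + 1121.27 = 1538.89 × 10⁶ N·mm.
M_n = 1538.89 kN·m.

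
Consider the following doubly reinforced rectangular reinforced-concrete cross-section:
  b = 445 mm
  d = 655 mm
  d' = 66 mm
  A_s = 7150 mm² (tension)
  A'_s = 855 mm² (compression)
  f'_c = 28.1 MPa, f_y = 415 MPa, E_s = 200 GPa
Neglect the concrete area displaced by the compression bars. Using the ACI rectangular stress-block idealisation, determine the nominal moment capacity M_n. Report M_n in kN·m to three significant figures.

Assume both tension and compression steel yield.
Net tension couple steel: A_s − A'_s = 6295 mm².
a = (A_s − A'_s) f_y / (0.85 f'_c b) = 2612425/(0.85 × 28.1 × 445) = 245.79 mm.
c = a/β₁ = 245.79/0.849 = 289.51 mm; ε'_s = 0.003(c − d')/c = 0.0023 ≥ f_y/E_s = 0.0021, so compression steel does yield.
M_n = (A_s − A'_s) f_y (d − a/2) + A'_s f_y (d − d') = [2612425 × (655 − 122.895) + 354825 × (655 − 66)] × 10⁻⁶ = 1390.08 + 208.99 = 1599.07 kN·m.

M_n ≈ 1600 kN·m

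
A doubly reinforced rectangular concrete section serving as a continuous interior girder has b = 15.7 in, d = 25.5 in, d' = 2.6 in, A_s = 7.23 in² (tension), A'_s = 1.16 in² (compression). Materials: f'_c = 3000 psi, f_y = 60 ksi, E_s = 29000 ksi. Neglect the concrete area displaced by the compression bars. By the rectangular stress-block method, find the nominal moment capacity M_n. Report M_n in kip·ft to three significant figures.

M_n ≈ 769 kip·ft

Assume both steels yield.
a = (A_s − A'_s) f_y/(0.85 f'_c b) = (7.23 − 1.16) × 60/(0.85 × 3 × 15.7) = 9.097 in.
c = a/β₁ = 9.097/0.85 = 10.702 in; ε'_s = 0.003(c − d')/c = 0.0023 ≥ ε_y = 0.0021, so the compression steel yields.
M_n = (A_s − A'_s) f_y (d − a/2) + A'_s f_y (d − d') = 364.2 × (25.5 − 4.5485) + 69.6 × (25.5 − 2.6) = 7630.5 + 1593.8 = 9224.3 kip·in = 9224.3/12 = 768.69 kip·ft.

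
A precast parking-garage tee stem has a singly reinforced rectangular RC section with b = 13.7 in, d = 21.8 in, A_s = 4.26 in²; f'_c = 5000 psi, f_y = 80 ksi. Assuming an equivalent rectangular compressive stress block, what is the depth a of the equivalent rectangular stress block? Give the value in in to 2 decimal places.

T = A_s f_y = 4.26 × 80 = 340.8 kips.
a = T/(0.85 f'_c b) = 340.8/(0.85 × 5 × 13.7) = 5.85 in.

a ≈ 5.85 in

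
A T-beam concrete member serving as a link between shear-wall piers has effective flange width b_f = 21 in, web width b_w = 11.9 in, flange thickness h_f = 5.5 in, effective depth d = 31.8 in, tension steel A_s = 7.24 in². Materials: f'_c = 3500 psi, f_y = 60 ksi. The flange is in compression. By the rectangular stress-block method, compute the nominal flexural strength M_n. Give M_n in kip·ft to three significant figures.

M_n ≈ 1020 kip·ft

Tension: T = A_s f_y = 7.24 × 60 = 434.4 kips.
Try a within the flange: a = T/(0.85 f'_c b_f) = 434.4/(0.85 × 3.5 × 21) = 6.953 in.
a = 6.953 > h_f = 5.5 in: the block extends into the web. Split into flange-overhang and web parts.
C_f = 0.85 f'_c (b_f − b_w) h_f = 0.85 × 3.5 × (21 − 11.9) × 5.5 = 148.9 kips.
Remaining web compression depth: a_w = (T − C_f)/(0.85 f'_c b_w) = (434.4 − 148.9)/(0.85 × 3.5 × 11.9) = 8.064 in.
M_n = C_f(d − h_f/2) + (T − C_f)(d − a_w/2) = 148.9 × (31.8 − 2.75) + 285.5 × (31.8 − 4.032) = 4325.5 + 7927.8 = 12253.3 kip·in.
M_n = 12253.3/12 = 1021.11 kip·ft.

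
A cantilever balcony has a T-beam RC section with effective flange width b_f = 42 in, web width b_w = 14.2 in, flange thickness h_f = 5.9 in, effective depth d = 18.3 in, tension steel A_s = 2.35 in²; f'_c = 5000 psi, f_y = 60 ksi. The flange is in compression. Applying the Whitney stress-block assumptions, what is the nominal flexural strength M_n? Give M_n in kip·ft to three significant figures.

Tension: T = A_s f_y = 2.35 × 60 = 141 kips.
Try a within the flange: a = T/(0.85 f'_c b_f) = 141/(0.85 × 5 × 42) = 0.790 in.
Since a = 0.790 ≤ h_f = 5.9 in, the stress block lies entirely in the flange; analyse as a rectangular beam of width b_f.
M_n = T(d − a/2) = 141 × (18.3 − 0.395) = 2524.6 kip·in.
M_n = 2524.6/12 = 210.38 kip·ft.

M_n ≈ 210 kip·ft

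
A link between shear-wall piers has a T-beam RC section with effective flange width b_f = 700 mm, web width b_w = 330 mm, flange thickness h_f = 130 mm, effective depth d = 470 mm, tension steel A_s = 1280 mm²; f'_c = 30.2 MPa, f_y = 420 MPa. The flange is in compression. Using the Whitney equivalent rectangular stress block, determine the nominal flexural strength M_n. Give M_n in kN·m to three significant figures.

Tension: T = A_s f_y = 1280 × 420 = 537600 N.
Try a within the flange: a = T/(0.85 f'_c b_f) = 537600/(0.85 × 30.2 × 700) = 29.92 mm.
Since a = 29.92 ≤ h_f = 130 mm, the stress block lies entirely in the flange; analyse as a rectangular beam of width b_f.
M_n = T(d − a/2) = 537600 × (470 − 14.96) = 244.63 × 10⁶ N·mm.
M_n = 244.63 kN·m.

M_n ≈ 245 kN·m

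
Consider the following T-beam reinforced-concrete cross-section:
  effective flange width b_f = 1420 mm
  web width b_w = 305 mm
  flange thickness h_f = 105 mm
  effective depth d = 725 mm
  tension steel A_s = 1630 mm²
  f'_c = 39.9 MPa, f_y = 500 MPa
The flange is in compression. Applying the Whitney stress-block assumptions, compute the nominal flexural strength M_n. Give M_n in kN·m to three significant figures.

M_n ≈ 584 kN·m

Tension: T = A_s f_y = 1630 × 500 = 815000 N.
Try a within the flange: a = T/(0.85 f'_c b_f) = 815000/(0.85 × 39.9 × 1420) = 16.92 mm.
Since a = 16.92 ≤ h_f = 105 mm, the stress block lies entirely in the flange; analyse as a rectangular beam of width b_f.
M_n = T(d − a/2) = 815000 × (725 − 8.46) = 583.98 × 10⁶ N·mm.
M_n = 583.98 kN·m.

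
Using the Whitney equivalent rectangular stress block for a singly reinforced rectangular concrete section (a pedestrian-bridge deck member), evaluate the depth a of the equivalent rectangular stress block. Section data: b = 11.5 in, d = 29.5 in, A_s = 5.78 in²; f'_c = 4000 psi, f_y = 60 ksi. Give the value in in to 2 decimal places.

a ≈ 8.87 in

T = A_s f_y = 5.78 × 60 = 346.8 kips.
a = T/(0.85 f'_c b) = 346.8/(0.85 × 4 × 11.5) = 8.87 in.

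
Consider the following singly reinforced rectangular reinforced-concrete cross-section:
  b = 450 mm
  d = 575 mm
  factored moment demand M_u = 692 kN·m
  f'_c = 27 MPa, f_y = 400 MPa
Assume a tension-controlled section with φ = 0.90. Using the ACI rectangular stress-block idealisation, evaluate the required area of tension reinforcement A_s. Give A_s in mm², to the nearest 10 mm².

M_n = M_u/φ = 692/0.90 = 768.889 kN·m.
With M_n = 0.85 f'_c a b (d − a/2), solve the quadratic for a:
a = d − √(d² − 2M_n/(0.85 f'_c b)) = 575 − √(575² − 2 × 768.889×10⁶/(0.85 × 27 × 450)) = 148.71 mm.
A_s = 0.85 f'_c a b / f_y = 0.85 × 27 × 148.71 × 450 / 400 = 3839.5 mm².

A_s ≈ 3840 mm²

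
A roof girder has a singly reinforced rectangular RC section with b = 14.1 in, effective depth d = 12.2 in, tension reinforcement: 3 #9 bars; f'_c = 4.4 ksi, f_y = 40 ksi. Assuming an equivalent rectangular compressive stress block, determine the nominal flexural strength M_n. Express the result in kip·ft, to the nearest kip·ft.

M_n ≈ 111 kip·ft

A_s = 3 × 1 = 3 in².
T = A_s f_y = 3 × 40 = 120 kips.
a = T/(0.85 f'_c b) = 120/(0.85 × 4.4 × 14.1) = 2.276 in.
M_n = T(d − a/2) = 120 × (12.2 − 1.138) = 1327.4 kip·in = 1327.4/12 = 110.62 kip·ft.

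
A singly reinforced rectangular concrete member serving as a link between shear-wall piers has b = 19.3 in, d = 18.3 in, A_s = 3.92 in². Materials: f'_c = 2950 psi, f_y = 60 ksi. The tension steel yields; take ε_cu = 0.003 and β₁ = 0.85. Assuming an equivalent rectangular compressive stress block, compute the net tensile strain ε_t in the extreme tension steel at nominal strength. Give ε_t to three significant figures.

a = A_s f_y/(0.85 f'_c b) = 4.860 in.
β₁ = 0.85, so c = a/β₁ = 4.860/0.85 = 5.718 in.
From the linear strain diagram with ε_cu = 0.003: ε_t = 0.003 (d − c)/c = 0.003 × (18.3 − 5.718)/5.718 = 0.00660.
Since ε_t ≥ 0.005, the section is tension-controlled.

ε_t ≈ 0.00660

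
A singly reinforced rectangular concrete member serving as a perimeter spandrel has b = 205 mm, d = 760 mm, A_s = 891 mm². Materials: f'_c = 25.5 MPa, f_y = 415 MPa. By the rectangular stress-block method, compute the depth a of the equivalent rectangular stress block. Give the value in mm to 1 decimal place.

a ≈ 83.2 mm

T = A_s f_y = 891 × 415 = 369765 N = 369.765 kN.
Setting C = 0.85 f'_c a b equal to T: a = 369765/(0.85 × 25.5 × 205) = 83.2 mm.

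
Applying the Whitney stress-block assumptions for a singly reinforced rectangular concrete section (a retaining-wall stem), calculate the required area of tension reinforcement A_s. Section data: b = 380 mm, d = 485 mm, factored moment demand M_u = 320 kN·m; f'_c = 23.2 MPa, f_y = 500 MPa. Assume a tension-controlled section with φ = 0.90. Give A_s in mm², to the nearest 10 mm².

A_s ≈ 1650 mm²

M_n = M_u/φ = 320/0.90 = 355.556 kN·m.
With M_n = 0.85 f'_c a b (d − a/2), solve the quadratic for a:
a = d − √(d² − 2M_n/(0.85 f'_c b)) = 485 − √(485² − 2 × 355.556×10⁶/(0.85 × 23.2 × 380)) = 110.39 mm.
A_s = 0.85 f'_c a b / f_y = 0.85 × 23.2 × 110.39 × 380 / 500 = 1654.4 mm².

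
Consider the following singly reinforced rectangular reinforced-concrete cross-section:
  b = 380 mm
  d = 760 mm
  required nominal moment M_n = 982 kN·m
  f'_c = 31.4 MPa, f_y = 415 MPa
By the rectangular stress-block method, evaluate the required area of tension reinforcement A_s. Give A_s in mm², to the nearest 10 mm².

With M_n = 0.85 f'_c a b (d − a/2), solve the quadratic for a:
a = d − √(d² − 2M_n/(0.85 f'_c b)) = 760 − √(760² − 2 × 982×10⁶/(0.85 × 31.4 × 380)) = 140.36 mm.
A_s = 0.85 f'_c a b / f_y = 0.85 × 31.4 × 140.36 × 380 / 415 = 3430.3 mm².

A_s ≈ 3430 mm²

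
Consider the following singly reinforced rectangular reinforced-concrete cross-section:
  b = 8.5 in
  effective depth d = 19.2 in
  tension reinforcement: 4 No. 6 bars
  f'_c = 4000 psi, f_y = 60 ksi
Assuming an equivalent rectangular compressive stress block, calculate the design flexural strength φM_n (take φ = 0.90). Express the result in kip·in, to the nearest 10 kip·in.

A_s = 4 × 0.44 = 1.76 in².
T = A_s f_y = 1.76 × 60 = 105.6 kips.
a = T/(0.85 f'_c b) = 105.6/(0.85 × 4 × 8.5) = 3.654 in.
M_n = T(d − a/2) = 105.6 × (19.2 − 1.827) = 1834.6 kip·in.
φM_n = 0.90 × 1834.6 = 1651.1 kip·in.

φM_n ≈ 1650 kip·in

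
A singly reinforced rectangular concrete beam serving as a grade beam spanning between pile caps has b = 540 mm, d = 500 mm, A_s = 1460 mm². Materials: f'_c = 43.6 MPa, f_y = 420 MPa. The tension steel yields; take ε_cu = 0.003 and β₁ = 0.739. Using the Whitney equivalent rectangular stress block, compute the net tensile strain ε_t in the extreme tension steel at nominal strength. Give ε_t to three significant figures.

ε_t ≈ 0.0332

a = A_s f_y/(0.85 f'_c b) = 30.64 mm.
β₁ = 0.739, so c = a/β₁ = 30.64/0.739 = 41.46 mm.
From the linear strain diagram with ε_cu = 0.003: ε_t = 0.003 (d − c)/c = 0.003 × (500 − 41.46)/41.46 = 0.0332.
Since ε_t ≥ 0.005, the section is tension-controlled.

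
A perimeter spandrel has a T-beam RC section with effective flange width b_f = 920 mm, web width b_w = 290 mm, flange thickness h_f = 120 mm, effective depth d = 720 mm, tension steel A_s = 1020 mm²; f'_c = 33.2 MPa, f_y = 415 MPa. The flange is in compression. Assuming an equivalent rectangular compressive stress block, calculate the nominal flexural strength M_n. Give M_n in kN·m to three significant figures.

Tension: T = A_s f_y = 1020 × 415 = 423300 N.
Try a within the flange: a = T/(0.85 f'_c b_f) = 423300/(0.85 × 33.2 × 920) = 16.30 mm.
Since a = 16.30 ≤ h_f = 120 mm, the stress block lies entirely in the flange; analyse as a rectangular beam of width b_f.
M_n = T(d − a/2) = 423300 × (720 − 8.15) = 301.33 × 10⁶ N·mm.
M_n = 301.33 kN·m.

M_n ≈ 301 kN·m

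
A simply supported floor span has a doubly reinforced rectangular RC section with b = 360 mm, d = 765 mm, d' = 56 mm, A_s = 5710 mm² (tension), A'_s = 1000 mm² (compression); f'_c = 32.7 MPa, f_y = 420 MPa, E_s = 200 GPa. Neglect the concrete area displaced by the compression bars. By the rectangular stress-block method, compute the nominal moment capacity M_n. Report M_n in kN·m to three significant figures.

M_n ≈ 1620 kN·m

Assume both tension and compression steel yield.
Net tension couple steel: A_s − A'_s = 4710 mm².
a = (A_s − A'_s) f_y / (0.85 f'_c b) = 1978200/(0.85 × 32.7 × 360) = 197.70 mm.
c = a/β₁ = 197.70/0.816 = 242.28 mm; ε'_s = 0.003(c − d')/c = 0.0023 ≥ f_y/E_s = 0.0021, so compression steel does yield.
M_n = (A_s − A'_s) f_y (d − a/2) + A'_s f_y (d − d') = [1978200 × (765 − 98.85) + 420000 × (765 − 56)] × 10⁻⁶ = 1317.78 + 297.78 = 1615.56 kN·m.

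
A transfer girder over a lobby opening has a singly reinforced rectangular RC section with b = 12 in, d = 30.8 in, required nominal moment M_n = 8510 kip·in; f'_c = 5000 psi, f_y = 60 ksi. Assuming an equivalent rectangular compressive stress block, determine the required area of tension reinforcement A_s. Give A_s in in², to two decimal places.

A_s ≈ 5.10 in²

From M_n = 0.85 f'_c a b (d − a/2):
a = d − √(d² − 2M_n/(0.85 f'_c b)) = 30.8 − √(30.8² − 2 × 8510/(0.85 × 5 × 12)) = 6.003 in.
A_s = 0.85 f'_c a b / f_y = 0.85 × 5 × 6.003 × 12 / 60 = 5.103 in².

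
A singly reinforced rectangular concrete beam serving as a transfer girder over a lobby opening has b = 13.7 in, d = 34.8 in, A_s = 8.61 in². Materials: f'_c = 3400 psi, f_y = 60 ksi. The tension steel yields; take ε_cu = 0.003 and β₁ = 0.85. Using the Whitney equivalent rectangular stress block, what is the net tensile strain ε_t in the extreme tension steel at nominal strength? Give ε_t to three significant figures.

ε_t ≈ 0.00380

a = A_s f_y/(0.85 f'_c b) = 13.048 in.
β₁ = 0.85, so c = a/β₁ = 13.048/0.85 = 15.351 in.
From the linear strain diagram with ε_cu = 0.003: ε_t = 0.003 (d − c)/c = 0.003 × (34.8 − 15.351)/15.351 = 0.00380.
ε_t < 0.004 — the section is over-reinforced for flexure under ACI limits.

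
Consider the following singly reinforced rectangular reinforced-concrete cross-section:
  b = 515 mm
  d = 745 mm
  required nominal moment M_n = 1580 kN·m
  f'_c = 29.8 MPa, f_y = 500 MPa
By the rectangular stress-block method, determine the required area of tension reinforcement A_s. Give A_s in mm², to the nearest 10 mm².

A_s ≈ 4850 mm²

With M_n = 0.85 f'_c a b (d − a/2), solve the quadratic for a:
a = d − √(d² − 2M_n/(0.85 f'_c b)) = 745 − √(745² − 2 × 1580×10⁶/(0.85 × 29.8 × 515)) = 185.73 mm.
A_s = 0.85 f'_c a b / f_y = 0.85 × 29.8 × 185.73 × 515 / 500 = 4845.7 mm².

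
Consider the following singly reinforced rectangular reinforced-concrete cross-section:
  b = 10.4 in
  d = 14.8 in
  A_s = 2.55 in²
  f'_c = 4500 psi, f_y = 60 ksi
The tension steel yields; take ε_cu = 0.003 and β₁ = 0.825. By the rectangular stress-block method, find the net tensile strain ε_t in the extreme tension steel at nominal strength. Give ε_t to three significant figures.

a = A_s f_y/(0.85 f'_c b) = 3.846 in.
β₁ = 0.825, so c = a/β₁ = 3.846/0.825 = 4.662 in.
From the linear strain diagram with ε_cu = 0.003: ε_t = 0.003 (d − c)/c = 0.003 × (14.8 − 4.662)/4.662 = 0.00652.
Since ε_t ≥ 0.005, the section is tension-controlled.

ε_t ≈ 0.00652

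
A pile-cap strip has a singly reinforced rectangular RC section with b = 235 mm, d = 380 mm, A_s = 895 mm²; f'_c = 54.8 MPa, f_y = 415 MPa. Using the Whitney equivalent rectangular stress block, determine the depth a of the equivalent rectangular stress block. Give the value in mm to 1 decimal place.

T = A_s f_y = 895 × 415 = 371425 N = 371.425 kN.
Setting C = 0.85 f'_c a b equal to T: a = 371425/(0.85 × 54.8 × 235) = 33.9 mm.

a ≈ 33.9 mm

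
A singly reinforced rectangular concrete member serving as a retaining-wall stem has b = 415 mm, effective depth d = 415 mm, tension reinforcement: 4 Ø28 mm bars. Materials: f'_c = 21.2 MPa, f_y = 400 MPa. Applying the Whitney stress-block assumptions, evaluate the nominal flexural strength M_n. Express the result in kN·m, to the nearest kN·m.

A_s = 4 × 616 = 2464 mm².
T = A_s f_y = 2464 × 400 = 985600 N = 985.6 kN.
From C = T: a = T/(0.85 f'_c b) = 985600/(0.85 × 21.2 × 415) = 131.79 mm.
M_n = T(d − a/2) = 985.6 kN × (415 − 65.895) mm = 344.08 kN·m.

M_n ≈ 344 kN·m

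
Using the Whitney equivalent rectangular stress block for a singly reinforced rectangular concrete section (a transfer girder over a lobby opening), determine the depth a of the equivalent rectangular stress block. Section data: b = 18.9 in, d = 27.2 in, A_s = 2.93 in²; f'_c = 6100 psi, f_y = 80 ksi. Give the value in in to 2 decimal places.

a ≈ 2.39 in

T = A_s f_y = 2.93 × 80 = 234.4 kips.
a = T/(0.85 f'_c b) = 234.4/(0.85 × 6.1 × 18.9) = 2.39 in.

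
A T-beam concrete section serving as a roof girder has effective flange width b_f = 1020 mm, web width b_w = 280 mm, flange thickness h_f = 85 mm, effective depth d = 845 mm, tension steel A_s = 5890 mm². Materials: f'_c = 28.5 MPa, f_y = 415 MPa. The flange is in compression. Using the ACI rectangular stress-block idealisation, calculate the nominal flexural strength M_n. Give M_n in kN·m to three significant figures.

Tension: T = A_s f_y = 5890 × 415 = 2444350 N.
Try a within the flange: a = T/(0.85 f'_c b_f) = 2444350/(0.85 × 28.5 × 1020) = 98.92 mm.
a = 98.92 > h_f = 85 mm: the block extends into the web. Split into flange-overhang and web parts.
C_f = 0.85 f'_c (b_f − b_w) h_f = 0.85 × 28.5 × (1020 − 280) × 85 = 1523753 N.
Remaining web compression depth: a_w = (T − C_f)/(0.85 f'_c b_w) = (2444350 − 1523753)/(0.85 × 28.5 × 280) = 135.72 mm.
M_n = C_f(d − h_f/2) + (T − C_f)(d − a_w/2) = 1523753 × (845 − 42.5) + 920597 × (845 − 67.86) = 1222.81 + 715.43 = 1938.24 × 10⁶ N·mm.
M_n = 1938.24 kN·m.

M_n ≈ 1940 kN·m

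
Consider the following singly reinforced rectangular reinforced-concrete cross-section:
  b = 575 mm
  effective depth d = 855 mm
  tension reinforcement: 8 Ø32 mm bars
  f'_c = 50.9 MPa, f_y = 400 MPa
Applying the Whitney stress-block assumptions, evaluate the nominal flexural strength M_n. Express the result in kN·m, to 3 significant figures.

M_n ≈ 2070 kN·m

A_s = 8 × 804 = 6432 mm².
T = A_s f_y = 6432 × 400 = 2572800 N = 2572.8 kN.
From C = T: a = T/(0.85 f'_c b) = 2572800/(0.85 × 50.9 × 575) = 103.42 mm.
M_n = T(d − a/2) = 2572.8 kN × (855 − 51.71) mm = 2066.70 kN·m.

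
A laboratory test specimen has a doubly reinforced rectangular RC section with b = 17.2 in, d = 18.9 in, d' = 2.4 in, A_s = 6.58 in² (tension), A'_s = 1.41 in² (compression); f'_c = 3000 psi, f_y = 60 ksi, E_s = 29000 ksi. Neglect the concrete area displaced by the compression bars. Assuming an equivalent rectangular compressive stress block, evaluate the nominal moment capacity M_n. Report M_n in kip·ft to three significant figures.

Assume both steels yield.
a = (A_s − A'_s) f_y/(0.85 f'_c b) = (6.58 − 1.41) × 60/(0.85 × 3 × 17.2) = 7.073 in.
c = a/β₁ = 7.073/0.85 = 8.321 in; ε'_s = 0.003(c − d')/c = 0.0021 ≥ ε_y = 0.0021, so the compression steel yields.
M_n = (A_s − A'_s) f_y (d − a/2) + A'_s f_y (d − d') = 310.2 × (18.9 − 3.5365) + 84.6 × (18.9 − 2.4) = 4765.8 + 1395.9 = 6161.7 kip·in = 6161.7/12 = 513.48 kip·ft.

M_n ≈ 513 kip·ft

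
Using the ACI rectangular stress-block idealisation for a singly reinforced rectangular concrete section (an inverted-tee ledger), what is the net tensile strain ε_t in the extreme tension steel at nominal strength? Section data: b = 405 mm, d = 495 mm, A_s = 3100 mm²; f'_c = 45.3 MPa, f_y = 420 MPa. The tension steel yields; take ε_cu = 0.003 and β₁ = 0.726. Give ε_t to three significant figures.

ε_t ≈ 0.00991

a = A_s f_y/(0.85 f'_c b) = 83.49 mm.
β₁ = 0.726, so c = a/β₁ = 83.49/0.726 = 115.00 mm.
From the linear strain diagram with ε_cu = 0.003: ε_t = 0.003 (d − c)/c = 0.003 × (495 − 115.00)/115.00 = 0.00991.
Since ε_t ≥ 0.005, the section is tension-controlled.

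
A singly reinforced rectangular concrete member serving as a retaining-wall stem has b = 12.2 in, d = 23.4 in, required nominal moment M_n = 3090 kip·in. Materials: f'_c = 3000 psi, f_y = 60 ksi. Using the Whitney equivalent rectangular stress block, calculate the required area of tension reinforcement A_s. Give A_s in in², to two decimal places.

From M_n = 0.85 f'_c a b (d − a/2):
a = d − √(d² − 2M_n/(0.85 f'_c b)) = 23.4 − √(23.4² − 2 × 3090/(0.85 × 3 × 12.2)) = 4.721 in.
A_s = 0.85 f'_c a b / f_y = 0.85 × 3 × 4.721 × 12.2 / 60 = 2.448 in².

A_s ≈ 2.45 in²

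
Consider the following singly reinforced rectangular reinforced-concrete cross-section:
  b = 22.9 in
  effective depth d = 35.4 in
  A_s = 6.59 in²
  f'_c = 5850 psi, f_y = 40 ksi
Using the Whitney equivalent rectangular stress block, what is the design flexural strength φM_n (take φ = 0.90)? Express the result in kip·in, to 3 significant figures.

φM_n ≈ 8120 kip·in

T = A_s f_y = 6.59 × 40 = 263.6 kips.
a = T/(0.85 f'_c b) = 263.6/(0.85 × 5.85 × 22.9) = 2.315 in.
M_n = T(d − a/2) = 263.6 × (35.4 − 1.1575) = 9026.3 kip·in.
φM_n = 0.90 × 9026.3 = 8123.7 kip·in.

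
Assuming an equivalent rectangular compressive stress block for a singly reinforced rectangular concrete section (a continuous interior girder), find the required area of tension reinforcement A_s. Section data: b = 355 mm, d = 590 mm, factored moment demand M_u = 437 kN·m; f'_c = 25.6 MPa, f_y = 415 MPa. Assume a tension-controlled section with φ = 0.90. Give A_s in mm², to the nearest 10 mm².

M_n = M_u/φ = 437/0.90 = 485.556 kN·m.
With M_n = 0.85 f'_c a b (d − a/2), solve the quadratic for a:
a = d − √(d² − 2M_n/(0.85 f'_c b)) = 590 − √(590² − 2 × 485.556×10⁶/(0.85 × 25.6 × 355)) = 118.42 mm.
A_s = 0.85 f'_c a b / f_y = 0.85 × 25.6 × 118.42 × 355 / 415 = 2204.3 mm².

A_s ≈ 2200 mm²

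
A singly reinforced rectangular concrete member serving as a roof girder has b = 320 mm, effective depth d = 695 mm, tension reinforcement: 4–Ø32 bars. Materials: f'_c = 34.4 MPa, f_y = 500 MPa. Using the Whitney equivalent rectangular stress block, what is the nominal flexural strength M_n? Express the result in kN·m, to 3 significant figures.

A_s = 4 × 804 = 3216 mm².
T = A_s f_y = 3216 × 500 = 1608000 N = 1608 kN.
From C = T: a = T/(0.85 f'_c b) = 1608000/(0.85 × 34.4 × 320) = 171.85 mm.
M_n = T(d − a/2) = 1608 kN × (695 − 85.925) mm = 979.39 kN·m.

M_n ≈ 979 kN·m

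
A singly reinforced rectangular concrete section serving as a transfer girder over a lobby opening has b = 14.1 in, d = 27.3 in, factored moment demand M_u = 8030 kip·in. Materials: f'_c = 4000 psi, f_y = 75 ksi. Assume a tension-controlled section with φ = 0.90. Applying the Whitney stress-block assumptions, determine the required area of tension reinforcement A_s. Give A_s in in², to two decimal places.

A_s ≈ 5.10 in²

M_n = M_u/φ = 8030/0.90 = 8922.22 kip·in.
From M_n = 0.85 f'_c a b (d − a/2):
a = d − √(d² − 2M_n/(0.85 f'_c b)) = 27.3 − √(27.3² − 2 × 8922.22/(0.85 × 4 × 14.1)) = 7.985 in.
A_s = 0.85 f'_c a b / f_y = 0.85 × 4 × 7.985 × 14.1 / 75 = 5.104 in².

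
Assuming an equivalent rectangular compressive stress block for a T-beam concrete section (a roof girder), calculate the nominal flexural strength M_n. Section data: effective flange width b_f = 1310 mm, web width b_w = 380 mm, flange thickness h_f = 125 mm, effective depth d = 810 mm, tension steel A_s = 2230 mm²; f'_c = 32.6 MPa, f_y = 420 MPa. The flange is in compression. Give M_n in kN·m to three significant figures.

M_n ≈ 747 kN·m

Tension: T = A_s f_y = 2230 × 420 = 936600 N.
Try a within the flange: a = T/(0.85 f'_c b_f) = 936600/(0.85 × 32.6 × 1310) = 25.80 mm.
Since a = 25.80 ≤ h_f = 125 mm, the stress block lies entirely in the flange; analyse as a rectangular beam of width b_f.
M_n = T(d − a/2) = 936600 × (810 − 12.9) = 746.56 × 10⁶ N·mm.
M_n = 746.56 kN·m.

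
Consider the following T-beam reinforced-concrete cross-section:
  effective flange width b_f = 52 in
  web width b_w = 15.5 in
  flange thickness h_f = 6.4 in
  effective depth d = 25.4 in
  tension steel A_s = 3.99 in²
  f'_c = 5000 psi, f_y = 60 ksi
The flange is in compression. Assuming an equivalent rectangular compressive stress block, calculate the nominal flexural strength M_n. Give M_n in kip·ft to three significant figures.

Tension: T = A_s f_y = 3.99 × 60 = 239.4 kips.
Try a within the flange: a = T/(0.85 f'_c b_f) = 239.4/(0.85 × 5 × 52) = 1.083 in.
Since a = 1.083 ≤ h_f = 6.4 in, the stress block lies entirely in the flange; analyse as a rectangular beam of width b_f.
M_n = T(d − a/2) = 239.4 × (25.4 − 0.5415) = 5951.1 kip·in.
M_n = 5951.1/12 = 495.93 kip·ft.

M_n ≈ 496 kip·ft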